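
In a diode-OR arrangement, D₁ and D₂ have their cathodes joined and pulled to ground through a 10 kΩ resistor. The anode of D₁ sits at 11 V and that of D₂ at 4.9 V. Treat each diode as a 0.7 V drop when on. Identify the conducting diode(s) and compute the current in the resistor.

Assume both conduct. Then node N would need to be at both 11−0.7 = 10.3 V and 4.9−0.7 = 4.2 V, which is impossible.
Assume only D₁ conducts: V_N = 11 − 0.7 = 10.3 V, so I_R = 10.3/10 = 1.03 mA.
Check D₂: its anode-to-cathode voltage is 4.9 − 10.3 = -5.4 V < 0.7 V, so it is off. The assumption is consistent.

Only D₁ conducts; I_R ≈ 1 mA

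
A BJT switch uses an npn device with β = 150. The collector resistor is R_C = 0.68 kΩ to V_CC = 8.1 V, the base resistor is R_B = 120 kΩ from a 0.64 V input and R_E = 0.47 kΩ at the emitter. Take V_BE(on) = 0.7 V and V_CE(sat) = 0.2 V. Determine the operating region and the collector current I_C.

cutoff; I_C ≈ 0

V_BB = 0.64 V ≤ V_BE(on) = 0.7 V, so the base-emitter junction is not forward biased.
The transistor is in cutoff: I_B = I_C = 0.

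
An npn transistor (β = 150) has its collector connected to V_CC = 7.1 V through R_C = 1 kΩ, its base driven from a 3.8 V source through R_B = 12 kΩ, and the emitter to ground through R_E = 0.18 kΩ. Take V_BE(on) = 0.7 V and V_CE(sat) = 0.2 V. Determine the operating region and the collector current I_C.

Assume active: I_B = (3.8 − 0.7)/(12 + 151×0.18) = 0.0791 mA, I_C = β·I_B = 11.9 mA.
Then V_CE = 7.1 − 11.9×1 − 11.9×0.18 = -6.92 V < 0.2 V — the active assumption fails.
Re-solve with V_CE = 0.2 V. KCL at the emitter: V_E/R_E = (V_BB−0.7−V_E)/R_B + (V_CC−0.2−V_E)/R_C, giving V_E = 1.08 V.
I_C = (V_CC − 0.2 − V_E)/R_C = (6.9 − 1.08)/1 = 5.82 mA.
Check: I_B = (3.1 − 1.08)/12 = 0.168 mA, and β·I_B = 25.3 mA > I_C, confirming saturation.

saturation; I_C ≈ 5.8 mA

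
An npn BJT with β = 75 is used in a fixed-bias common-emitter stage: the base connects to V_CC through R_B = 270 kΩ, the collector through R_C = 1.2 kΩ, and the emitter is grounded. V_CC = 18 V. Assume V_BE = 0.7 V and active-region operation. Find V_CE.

V_CE ≈ 12 V

Base loop: V_CC = I_B·R_B + V_BE, so I_B = (18 − 0.7)/270 kΩ = 0.0641 mA.
In the active region I_C = β·I_B = 75 × 0.0641 = 4.81 mA.
Collector loop: V_CE = V_CC − I_C·R_C = 18 − 4.81×1.2 = 12.2 V.
Since V_CE = 12.2 V > V_CE(sat) ≈ 0.2 V, the transistor is in the active region as assumed.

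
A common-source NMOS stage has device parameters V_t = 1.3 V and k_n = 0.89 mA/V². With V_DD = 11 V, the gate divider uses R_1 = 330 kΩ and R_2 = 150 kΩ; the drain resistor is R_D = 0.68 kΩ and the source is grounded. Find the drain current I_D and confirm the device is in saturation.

V_G = V_DD·R_2/(R_1+R_2) = 11×150/480 = 3.44 V. With the source grounded, V_GS = V_G = 3.44 V.
Assume saturation: I_D = (k_n/2)(V_GS − V_t)² = (0.89/2)×(3.44 − 1.3)² = 0.445×2.14² = 2.03 mA.
V_DS = V_DD − I_D·R_D = 11 − 2.03×0.68 = 9.62 V.
Saturation requires V_DS ≥ V_GS − V_t = 2.14 V; 9.62 ≥ 2.14 ✓.

I_D ≈ 2 mA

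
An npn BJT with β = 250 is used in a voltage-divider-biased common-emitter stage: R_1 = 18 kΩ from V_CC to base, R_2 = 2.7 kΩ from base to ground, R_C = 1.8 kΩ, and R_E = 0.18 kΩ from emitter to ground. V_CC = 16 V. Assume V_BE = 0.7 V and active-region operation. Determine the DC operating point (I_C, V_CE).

Thevenize the base divider: V_Th = V_CC·R_2/(R_1+R_2) = 16×2.7/20.7 = 2.09 V, R_Th = R_1‖R_2 = 2.35 kΩ.
Base-emitter loop: V_Th = I_B·R_Th + V_BE + (β+1)I_B·R_E, so I_B = (2.09 − 0.7) / (2.35 + 251×0.18) = 0.0292 mA.
I_C = β·I_B = 250×0.0292 = 7.3 mA, and I_E = (β+1)I_B = 7.32 mA.
V_CE = V_CC − I_C·R_C − I_E·R_E = 16 − 7.3×1.8 − 7.32×0.18 = 1.55 V.
V_CE = 1.55 V > 0.2 V confirms active-region operation.

I_C ≈ 7.3 mA, V_CE ≈ 1.5 V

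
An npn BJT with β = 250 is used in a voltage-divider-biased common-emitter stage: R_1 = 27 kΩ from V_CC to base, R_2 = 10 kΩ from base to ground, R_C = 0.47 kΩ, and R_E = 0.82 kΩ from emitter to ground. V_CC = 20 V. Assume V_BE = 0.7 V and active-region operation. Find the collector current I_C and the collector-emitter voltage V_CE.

I_C ≈ 5.5 mA, V_CE ≈ 13 V

Thevenize the base divider: V_Th = V_CC·R_2/(R_1+R_2) = 20×10/37 = 5.41 V, R_Th = R_1‖R_2 = 7.3 kΩ.
Base-emitter loop: V_Th = I_B·R_Th + V_BE + (β+1)I_B·R_E, so I_B = (5.41 − 0.7) / (7.3 + 251×0.82) = 0.0221 mA.
I_C = β·I_B = 250×0.0221 = 5.52 mA, and I_E = (β+1)I_B = 5.54 mA.
V_CE = V_CC − I_C·R_C − I_E·R_E = 20 − 5.52×0.47 − 5.54×0.82 = 12.9 V.
V_CE = 12.9 V > 0.2 V confirms active-region operation.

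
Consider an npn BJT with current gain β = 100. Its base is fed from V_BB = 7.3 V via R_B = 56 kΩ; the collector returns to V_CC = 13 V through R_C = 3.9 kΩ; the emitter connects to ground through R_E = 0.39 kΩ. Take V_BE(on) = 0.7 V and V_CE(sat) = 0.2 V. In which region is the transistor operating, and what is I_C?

saturation; I_C ≈ 3 mA

Assume active: I_B = (7.3 − 0.7)/(56 + 101×0.39) = 0.0692 mA, I_C = β·I_B = 6.92 mA.
Then V_CE = 13 − 6.92×3.9 − 6.99×0.39 = -16.7 V < 0.2 V — the active assumption fails.
Re-solve with V_CE = 0.2 V. KCL at the emitter: V_E/R_E = (V_BB−0.7−V_E)/R_B + (V_CC−0.2−V_E)/R_C, giving V_E = 1.2 V.
I_C = (V_CC − 0.2 − V_E)/R_C = (12.8 − 1.2)/3.9 = 2.97 mA.
Check: I_B = (6.6 − 1.2)/56 = 0.0965 mA, and β·I_B = 9.65 mA > I_C, confirming saturation.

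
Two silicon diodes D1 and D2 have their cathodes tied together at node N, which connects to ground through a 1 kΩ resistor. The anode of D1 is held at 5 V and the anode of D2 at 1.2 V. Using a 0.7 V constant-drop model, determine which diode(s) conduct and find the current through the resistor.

Only D1 conducts; I_R ≈ 4.3 mA

Assume both conduct. Then node N would need to be at both 5−0.7 = 4.3 V and 1.2−0.7 = 0.5 V, which is impossible.
Assume only D1 conducts: V_N = 5 − 0.7 = 4.3 V, so I_R = 4.3/1 = 4.3 mA.
Check D2: its anode-to-cathode voltage is 1.2 − 4.3 = -3.1 V < 0.7 V, so it is off. The assumption is consistent.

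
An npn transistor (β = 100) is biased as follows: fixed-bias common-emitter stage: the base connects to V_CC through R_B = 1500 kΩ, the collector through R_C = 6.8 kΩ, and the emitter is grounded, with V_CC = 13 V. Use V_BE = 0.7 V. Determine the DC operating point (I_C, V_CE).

Base loop: V_CC = I_B·R_B + V_BE, so I_B = (13 − 0.7)/1500 kΩ = 0.0082 mA.
In the active region I_C = β·I_B = 100 × 0.0082 = 0.82 mA.
Collector loop: V_CE = V_CC − I_C·R_C = 13 − 0.82×6.8 = 7.42 V.
Since V_CE = 7.42 V > V_CE(sat) ≈ 0.2 V, the transistor is in the active region as assumed.

I_C ≈ 0.82 mA, V_CE ≈ 7.4 V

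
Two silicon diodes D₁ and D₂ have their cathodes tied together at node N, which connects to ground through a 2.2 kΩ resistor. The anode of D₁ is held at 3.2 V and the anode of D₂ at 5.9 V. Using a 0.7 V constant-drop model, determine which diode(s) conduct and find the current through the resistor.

Assume both conduct. Then node N would need to be at both 3.2−0.7 = 2.5 V and 5.9−0.7 = 5.2 V, which is impossible.
Assume only D₂ conducts: V_N = 5.9 − 0.7 = 5.2 V, so I_R = 5.2/2.2 = 2.36 mA.
Check D₁: its anode-to-cathode voltage is 3.2 − 5.2 = -2 V < 0.7 V, so it is off. The assumption is consistent.

Only D₂ conducts; I_R ≈ 2.4 mA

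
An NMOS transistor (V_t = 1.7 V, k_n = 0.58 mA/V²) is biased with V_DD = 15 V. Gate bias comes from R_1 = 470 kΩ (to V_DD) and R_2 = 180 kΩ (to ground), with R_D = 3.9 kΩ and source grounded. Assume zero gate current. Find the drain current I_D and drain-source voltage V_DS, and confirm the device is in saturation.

I_D ≈ 1.7 mA, V_DS ≈ 8.2 V

V_G = V_DD·R_2/(R_1+R_2) = 15×180/650 = 4.15 V. With the source grounded, V_GS = V_G = 4.15 V.
Assume saturation: I_D = (k_n/2)(V_GS − V_t)² = (0.58/2)×(4.15 − 1.7)² = 0.29×2.45² = 1.75 mA.
V_DS = V_DD − I_D·R_D = 15 − 1.75×3.9 = 8.19 V.
Saturation requires V_DS ≥ V_GS − V_t = 2.45 V; 8.19 ≥ 2.45 ✓.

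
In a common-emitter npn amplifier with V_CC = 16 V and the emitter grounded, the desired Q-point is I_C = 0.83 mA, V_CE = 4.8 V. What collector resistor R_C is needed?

R_C ≈ 13 kΩ

Collector loop: V_CC = I_C·R_C + V_CE.
R_C = (V_CC − V_CE)/I_C = (16 − 4.8)/0.83 = 13.5 kΩ.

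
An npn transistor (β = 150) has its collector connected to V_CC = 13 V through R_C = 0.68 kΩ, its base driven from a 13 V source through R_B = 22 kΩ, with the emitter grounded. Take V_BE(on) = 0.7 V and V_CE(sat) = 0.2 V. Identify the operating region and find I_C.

saturation; I_C ≈ 19 mA

Assume active: I_B = (13 − 0.7)/22 = 0.559 mA, giving I_C = β·I_B = 83.9 mA.
But then V_CE = 13 − 83.9×0.68 = -44 V < V_CE(sat) = 0.2 V — impossible in the active region.
So the transistor is saturated. With V_CE = 0.2 V, I_C = (V_CC − 0.2)/R_C = 12.8/0.68 = 18.8 mA.
Check: β·I_B = 83.9 mA > I_C = 18.8 mA, confirming saturation.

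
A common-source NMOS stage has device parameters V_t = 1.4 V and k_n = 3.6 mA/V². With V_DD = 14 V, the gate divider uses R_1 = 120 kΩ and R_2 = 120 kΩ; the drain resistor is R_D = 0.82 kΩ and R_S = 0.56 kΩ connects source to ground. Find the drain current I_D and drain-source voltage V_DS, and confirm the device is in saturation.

V_G = V_DD·R_2/(R_1+R_2) = 14×120/240 = 7 V.
Assume saturation: I_D = (k_n/2)(V_GS − V_t)² with V_GS = V_G − I_D·R_S = 7 − 0.56·I_D.
Substituting gives 0.564·I_D² − 12.3·I_D + 56.4 = 0, with roots I_D = 6.58 or 15.2 mA.
The root I_D = 15.2 mA gives V_GS = -1.5 V ≤ V_t, so take I_D = 6.58 mA.
Then V_GS = 3.31 V and V_DS = V_DD − I_D(R_D+R_S) = 14 − 6.58×1.38 = 4.91 V.
Saturation requires V_DS ≥ V_GS − V_t = 1.91 V; 4.91 ≥ 1.91 ✓.

I_D ≈ 6.6 mA, V_DS ≈ 4.9 V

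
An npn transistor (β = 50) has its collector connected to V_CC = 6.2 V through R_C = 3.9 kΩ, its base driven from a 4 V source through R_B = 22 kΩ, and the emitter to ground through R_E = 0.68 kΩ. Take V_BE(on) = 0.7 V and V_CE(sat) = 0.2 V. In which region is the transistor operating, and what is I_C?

saturation; I_C ≈ 1.3 mA

Assume active: I_B = (4 − 0.7)/(22 + 51×0.68) = 0.0582 mA, I_C = β·I_B = 2.91 mA.
Then V_CE = 6.2 − 2.91×3.9 − 2.97×0.68 = -7.17 V < 0.2 V — the active assumption fails.
Re-solve with V_CE = 0.2 V. KCL at the emitter: V_E/R_E = (V_BB−0.7−V_E)/R_B + (V_CC−0.2−V_E)/R_C, giving V_E = 0.953 V.
I_C = (V_CC − 0.2 − V_E)/R_C = (6 − 0.953)/3.9 = 1.29 mA.
Check: I_B = (3.3 − 0.953)/22 = 0.107 mA, and β·I_B = 5.33 mA > I_C, confirming saturation.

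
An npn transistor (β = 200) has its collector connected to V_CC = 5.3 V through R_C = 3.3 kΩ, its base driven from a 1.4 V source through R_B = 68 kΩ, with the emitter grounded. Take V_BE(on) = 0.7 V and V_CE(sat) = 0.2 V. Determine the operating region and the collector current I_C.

saturation; I_C ≈ 1.5 mA

Assume active: I_B = (1.4 − 0.7)/68 = 0.0103 mA, giving I_C = β·I_B = 2.06 mA.
But then V_CE = 5.3 − 2.06×3.3 = -1.49 V < V_CE(sat) = 0.2 V — impossible in the active region.
So the transistor is saturated. With V_CE = 0.2 V, I_C = (V_CC − 0.2)/R_C = 5.1/3.3 = 1.55 mA.
Check: β·I_B = 2.06 mA > I_C = 1.55 mA, confirming saturation.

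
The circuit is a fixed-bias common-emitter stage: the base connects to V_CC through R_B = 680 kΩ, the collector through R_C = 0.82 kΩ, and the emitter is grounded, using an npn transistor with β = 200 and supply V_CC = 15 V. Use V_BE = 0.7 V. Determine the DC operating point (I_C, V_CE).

I_C ≈ 4.2 mA, V_CE ≈ 12 V

Base loop: V_CC = I_B·R_B + V_BE, so I_B = (15 − 0.7)/680 kΩ = 0.021 mA.
In the active region I_C = β·I_B = 200 × 0.021 = 4.21 mA.
Collector loop: V_CE = V_CC − I_C·R_C = 15 − 4.21×0.82 = 11.6 V.
Since V_CE = 11.6 V > V_CE(sat) ≈ 0.2 V, the transistor is in the active region as assumed.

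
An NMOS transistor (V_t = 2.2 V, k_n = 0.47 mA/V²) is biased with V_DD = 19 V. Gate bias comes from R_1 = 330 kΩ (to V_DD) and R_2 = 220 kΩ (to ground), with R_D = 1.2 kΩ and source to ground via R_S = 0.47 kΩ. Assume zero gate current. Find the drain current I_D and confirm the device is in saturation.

I_D ≈ 3.4 mA

V_G = V_DD·R_2/(R_1+R_2) = 19×220/550 = 7.6 V.
Assume saturation: I_D = (k_n/2)(V_GS − V_t)² with V_GS = V_G − I_D·R_S = 7.6 − 0.47·I_D.
Substituting gives 0.0519·I_D² − 2.19·I_D + 6.85 = 0, with roots I_D = 3.4 or 38.8 mA.
The root I_D = 38.8 mA gives V_GS = -10.7 V ≤ V_t, so take I_D = 3.4 mA.
Then V_GS = 6 V and V_DS = V_DD − I_D(R_D+R_S) = 19 − 3.4×1.67 = 13.3 V.
Saturation requires V_DS ≥ V_GS − V_t = 3.8 V; 13.3 ≥ 3.8 ✓.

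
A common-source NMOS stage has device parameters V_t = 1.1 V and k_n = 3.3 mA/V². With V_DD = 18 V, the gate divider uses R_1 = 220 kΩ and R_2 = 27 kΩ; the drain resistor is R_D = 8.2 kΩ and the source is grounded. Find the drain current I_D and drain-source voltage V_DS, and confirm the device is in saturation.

V_G = V_DD·R_2/(R_1+R_2) = 18×27/247 = 1.97 V. With the source grounded, V_GS = V_G = 1.97 V.
Assume saturation: I_D = (k_n/2)(V_GS − V_t)² = (3.3/2)×(1.97 − 1.1)² = 1.65×0.868² = 1.24 mA.
V_DS = V_DD − I_D·R_D = 18 − 1.24×8.2 = 7.82 V.
Saturation requires V_DS ≥ V_GS − V_t = 0.868 V; 7.82 ≥ 0.868 ✓.

I_D ≈ 1.2 mA, V_DS ≈ 7.8 V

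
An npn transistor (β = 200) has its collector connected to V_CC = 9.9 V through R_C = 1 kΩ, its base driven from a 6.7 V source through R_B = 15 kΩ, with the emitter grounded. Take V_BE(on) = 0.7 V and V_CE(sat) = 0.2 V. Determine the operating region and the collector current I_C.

saturation; I_C ≈ 9.7 mA

Assume active: I_B = (6.7 − 0.7)/15 = 0.4 mA, giving I_C = β·I_B = 80 mA.
But then V_CE = 9.9 − 80×1 = -70.1 V < V_CE(sat) = 0.2 V — impossible in the active region.
So the transistor is saturated. With V_CE = 0.2 V, I_C = (V_CC − 0.2)/R_C = 9.7/1 = 9.7 mA.
Check: β·I_B = 80 mA > I_C = 9.7 mA, confirming saturation.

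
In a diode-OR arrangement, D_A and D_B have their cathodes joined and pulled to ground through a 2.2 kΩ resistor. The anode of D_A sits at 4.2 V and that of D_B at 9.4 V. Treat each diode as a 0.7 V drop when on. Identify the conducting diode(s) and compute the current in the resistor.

Only D_B conducts; I_R ≈ 4 mA

Assume both conduct. Then node N would need to be at both 4.2−0.7 = 3.5 V and 9.4−0.7 = 8.7 V, which is impossible.
Assume only D_B conducts: V_N = 9.4 − 0.7 = 8.7 V, so I_R = 8.7/2.2 = 3.95 mA.
Check D_A: its anode-to-cathode voltage is 4.2 − 8.7 = -4.5 V < 0.7 V, so it is off. The assumption is consistent.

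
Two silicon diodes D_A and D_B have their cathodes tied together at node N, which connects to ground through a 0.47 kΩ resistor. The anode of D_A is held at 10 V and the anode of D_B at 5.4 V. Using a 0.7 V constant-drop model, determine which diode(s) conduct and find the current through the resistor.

Only D_A conducts; I_R ≈ 20 mA

Assume both conduct. Then node N would need to be at both 10−0.7 = 9.3 V and 5.4−0.7 = 4.7 V, which is impossible.
Assume only D_A conducts: V_N = 10 − 0.7 = 9.3 V, so I_R = 9.3/0.47 = 19.8 mA.
Check D_B: its anode-to-cathode voltage is 5.4 − 9.3 = -3.9 V < 0.7 V, so it is off. The assumption is consistent.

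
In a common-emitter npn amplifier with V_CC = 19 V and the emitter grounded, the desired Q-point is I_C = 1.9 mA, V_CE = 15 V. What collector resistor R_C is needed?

R_C ≈ 2.1 kΩ

Collector loop: V_CC = I_C·R_C + V_CE.
R_C = (V_CC − V_CE)/I_C = (19 − 15)/1.9 = 2.11 kΩ.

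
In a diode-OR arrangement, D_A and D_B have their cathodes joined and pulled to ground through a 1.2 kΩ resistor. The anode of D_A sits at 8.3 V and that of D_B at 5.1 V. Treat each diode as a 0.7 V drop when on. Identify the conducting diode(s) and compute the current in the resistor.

Assume both conduct. Then node N would need to be at both 8.3−0.7 = 7.6 V and 5.1−0.7 = 4.4 V, which is impossible.
Assume only D_A conducts: V_N = 8.3 − 0.7 = 7.6 V, so I_R = 7.6/1.2 = 6.33 mA.
Check D_B: its anode-to-cathode voltage is 5.1 − 7.6 = -2.5 V < 0.7 V, so it is off. The assumption is consistent.

Only D_A conducts; I_R ≈ 6.3 mA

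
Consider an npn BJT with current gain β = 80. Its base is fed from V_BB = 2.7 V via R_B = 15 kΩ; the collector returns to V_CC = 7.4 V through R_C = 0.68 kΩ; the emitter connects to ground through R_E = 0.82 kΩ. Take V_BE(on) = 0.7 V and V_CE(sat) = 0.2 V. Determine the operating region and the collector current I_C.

Assume active. Base-emitter loop: I_B = (V_BB − V_BE)/(R_B + (β+1)R_E) = (2.7 − 0.7)/(15 + 81×0.82) = 0.0246 mA.
I_C = β·I_B = 80×0.0246 = 1.97 mA.
V_CE = V_CC − I_C·R_C − I_E·R_E = 7.4 − 1.97×0.68 − 1.99×0.82 = 4.43 V > V_CE(sat), so the active-region assumption holds.

active; I_C ≈ 2 mA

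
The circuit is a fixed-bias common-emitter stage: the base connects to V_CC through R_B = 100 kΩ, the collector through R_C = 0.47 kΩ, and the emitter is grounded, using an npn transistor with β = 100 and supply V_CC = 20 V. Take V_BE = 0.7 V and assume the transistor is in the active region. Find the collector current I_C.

Base loop: V_CC = I_B·R_B + V_BE, so I_B = (20 − 0.7)/100 kΩ = 0.193 mA.
In the active region I_C = β·I_B = 100 × 0.193 = 19.3 mA.
Collector loop: V_CE = V_CC − I_C·R_C = 20 − 19.3×0.47 = 10.9 V.
Since V_CE = 10.9 V > V_CE(sat) ≈ 0.2 V, the transistor is in the active region as assumed.

I_C ≈ 19 mA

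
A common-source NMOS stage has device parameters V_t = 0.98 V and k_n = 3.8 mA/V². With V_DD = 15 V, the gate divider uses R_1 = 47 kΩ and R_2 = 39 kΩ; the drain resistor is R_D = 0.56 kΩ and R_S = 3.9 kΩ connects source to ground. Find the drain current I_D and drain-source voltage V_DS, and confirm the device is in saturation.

I_D ≈ 1.3 mA, V_DS ≈ 9.3 V

V_G = V_DD·R_2/(R_1+R_2) = 15×39/86 = 6.8 V.
Assume saturation: I_D = (k_n/2)(V_GS − V_t)² with V_GS = V_G − I_D·R_S = 6.8 − 3.9·I_D.
Substituting gives 28.9·I_D² − 87.3·I_D + 64.4 = 0, with roots I_D = 1.28 or 1.74 mA.
The root I_D = 1.74 mA gives V_GS = 0.0235 V ≤ V_t, so take I_D = 1.28 mA.
Then V_GS = 1.8 V and V_DS = V_DD − I_D(R_D+R_S) = 15 − 1.28×4.46 = 9.28 V.
Saturation requires V_DS ≥ V_GS − V_t = 0.822 V; 9.28 ≥ 0.822 ✓.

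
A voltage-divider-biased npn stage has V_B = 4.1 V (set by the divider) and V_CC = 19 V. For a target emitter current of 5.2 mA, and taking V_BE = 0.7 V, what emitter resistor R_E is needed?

R_E ≈ 0.65 kΩ

V_E = V_B − V_BE = 4.1 − 0.7 = 3.4 V.
R_E = V_E / I_E = 3.4 / 5.2 = 0.654 kΩ.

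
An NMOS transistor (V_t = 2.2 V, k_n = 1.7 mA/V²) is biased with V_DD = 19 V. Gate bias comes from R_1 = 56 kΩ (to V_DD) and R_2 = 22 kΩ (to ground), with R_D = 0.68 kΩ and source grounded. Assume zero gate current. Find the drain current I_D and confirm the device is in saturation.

V_G = V_DD·R_2/(R_1+R_2) = 19×22/78 = 5.36 V. With the source grounded, V_GS = V_G = 5.36 V.
Assume saturation: I_D = (k_n/2)(V_GS − V_t)² = (1.7/2)×(5.36 − 2.2)² = 0.85×3.16² = 8.48 mA.
V_DS = V_DD − I_D·R_D = 19 − 8.48×0.68 = 13.2 V.
Saturation requires V_DS ≥ V_GS − V_t = 3.16 V; 13.2 ≥ 3.16 ✓.

I_D ≈ 8.5 mA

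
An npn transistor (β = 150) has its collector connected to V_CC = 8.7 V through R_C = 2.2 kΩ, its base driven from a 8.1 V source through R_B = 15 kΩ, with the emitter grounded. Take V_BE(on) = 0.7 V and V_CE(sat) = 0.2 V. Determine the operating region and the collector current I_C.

saturation; I_C ≈ 3.9 mA

Assume active: I_B = (8.1 − 0.7)/15 = 0.493 mA, giving I_C = β·I_B = 74 mA.
But then V_CE = 8.7 − 74×2.2 = -154 V < V_CE(sat) = 0.2 V — impossible in the active region.
So the transistor is saturated. With V_CE = 0.2 V, I_C = (V_CC − 0.2)/R_C = 8.5/2.2 = 3.86 mA.
Check: β·I_B = 74 mA > I_C = 3.86 mA, confirming saturation.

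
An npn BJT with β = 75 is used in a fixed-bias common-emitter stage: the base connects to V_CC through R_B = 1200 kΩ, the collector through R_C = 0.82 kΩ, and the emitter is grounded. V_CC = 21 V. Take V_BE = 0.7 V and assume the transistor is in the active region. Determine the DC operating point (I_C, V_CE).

I_C ≈ 1.3 mA, V_CE ≈ 20 V

Base loop: V_CC = I_B·R_B + V_BE, so I_B = (21 − 0.7)/1200 kΩ = 0.0169 mA.
In the active region I_C = β·I_B = 75 × 0.0169 = 1.27 mA.
Collector loop: V_CE = V_CC − I_C·R_C = 21 − 1.27×0.82 = 20 V.
Since V_CE = 20 V > V_CE(sat) ≈ 0.2 V, the transistor is in the active region as assumed.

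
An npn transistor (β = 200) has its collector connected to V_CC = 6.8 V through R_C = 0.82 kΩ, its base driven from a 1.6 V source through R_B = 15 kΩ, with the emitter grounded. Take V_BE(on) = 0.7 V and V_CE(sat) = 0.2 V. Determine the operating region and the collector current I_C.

Assume active: I_B = (1.6 − 0.7)/15 = 0.06 mA, giving I_C = β·I_B = 12 mA.
But then V_CE = 6.8 − 12×0.82 = -3.04 V < V_CE(sat) = 0.2 V — impossible in the active region.
So the transistor is saturated. With V_CE = 0.2 V, I_C = (V_CC − 0.2)/R_C = 6.6/0.82 = 8.05 mA.
Check: β·I_B = 12 mA > I_C = 8.05 mA, confirming saturation.

saturation; I_C ≈ 8 mA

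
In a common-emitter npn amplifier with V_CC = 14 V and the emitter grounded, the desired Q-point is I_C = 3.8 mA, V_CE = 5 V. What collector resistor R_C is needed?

Collector loop: V_CC = I_C·R_C + V_CE.
R_C = (V_CC − V_CE)/I_C = (14 − 5)/3.8 = 2.37 kΩ.

R_C ≈ 2.4 kΩ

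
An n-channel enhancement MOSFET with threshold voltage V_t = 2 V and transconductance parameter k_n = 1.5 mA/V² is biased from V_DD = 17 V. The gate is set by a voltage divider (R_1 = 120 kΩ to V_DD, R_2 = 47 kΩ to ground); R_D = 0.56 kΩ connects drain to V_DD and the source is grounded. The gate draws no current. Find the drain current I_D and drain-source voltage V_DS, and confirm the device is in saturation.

I_D ≈ 5.8 mA, V_DS ≈ 14 V

V_G = V_DD·R_2/(R_1+R_2) = 17×47/167 = 4.78 V. With the source grounded, V_GS = V_G = 4.78 V.
Assume saturation: I_D = (k_n/2)(V_GS − V_t)² = (1.5/2)×(4.78 − 2)² = 0.75×2.78² = 5.81 mA.
V_DS = V_DD − I_D·R_D = 17 − 5.81×0.56 = 13.7 V.
Saturation requires V_DS ≥ V_GS − V_t = 2.78 V; 13.7 ≥ 2.78 ✓.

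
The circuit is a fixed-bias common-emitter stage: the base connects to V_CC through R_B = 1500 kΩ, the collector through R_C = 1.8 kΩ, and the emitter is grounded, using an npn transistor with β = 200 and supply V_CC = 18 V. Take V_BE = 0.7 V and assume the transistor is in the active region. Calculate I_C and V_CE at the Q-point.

Base loop: V_CC = I_B·R_B + V_BE, so I_B = (18 − 0.7)/1500 kΩ = 0.0115 mA.
In the active region I_C = β·I_B = 200 × 0.0115 = 2.31 mA.
Collector loop: V_CE = V_CC − I_C·R_C = 18 − 2.31×1.8 = 13.8 V.
Since V_CE = 13.8 V > V_CE(sat) ≈ 0.2 V, the transistor is in the active region as assumed.

I_C ≈ 2.3 mA, V_CE ≈ 14 V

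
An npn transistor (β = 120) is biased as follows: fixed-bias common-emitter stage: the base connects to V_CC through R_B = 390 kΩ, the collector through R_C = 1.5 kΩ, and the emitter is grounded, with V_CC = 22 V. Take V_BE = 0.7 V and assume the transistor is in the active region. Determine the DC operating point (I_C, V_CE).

I_C ≈ 6.6 mA, V_CE ≈ 12 V

Base loop: V_CC = I_B·R_B + V_BE, so I_B = (22 − 0.7)/390 kΩ = 0.0546 mA.
In the active region I_C = β·I_B = 120 × 0.0546 = 6.55 mA.
Collector loop: V_CE = V_CC − I_C·R_C = 22 − 6.55×1.5 = 12.2 V.
Since V_CE = 12.2 V > V_CE(sat) ≈ 0.2 V, the transistor is in the active region as assumed.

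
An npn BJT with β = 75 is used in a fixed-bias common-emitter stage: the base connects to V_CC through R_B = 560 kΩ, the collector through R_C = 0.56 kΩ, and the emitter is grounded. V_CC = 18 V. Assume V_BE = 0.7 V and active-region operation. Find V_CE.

V_CE ≈ 17 V

Base loop: V_CC = I_B·R_B + V_BE, so I_B = (18 − 0.7)/560 kΩ = 0.0309 mA.
In the active region I_C = β·I_B = 75 × 0.0309 = 2.32 mA.
Collector loop: V_CE = V_CC − I_C·R_C = 18 − 2.32×0.56 = 16.7 V.
Since V_CE = 16.7 V > V_CE(sat) ≈ 0.2 V, the transistor is in the active region as assumed.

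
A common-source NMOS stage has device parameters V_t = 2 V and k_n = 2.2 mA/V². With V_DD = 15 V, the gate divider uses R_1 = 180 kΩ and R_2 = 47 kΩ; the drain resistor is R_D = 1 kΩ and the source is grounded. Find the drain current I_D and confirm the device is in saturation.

I_D ≈ 1.3 mA

V_G = V_DD·R_2/(R_1+R_2) = 15×47/227 = 3.11 V. With the source grounded, V_GS = V_G = 3.11 V.
Assume saturation: I_D = (k_n/2)(V_GS − V_t)² = (2.2/2)×(3.11 − 2)² = 1.1×1.11² = 1.34 mA.
V_DS = V_DD − I_D·R_D = 15 − 1.34×1 = 13.7 V.
Saturation requires V_DS ≥ V_GS − V_t = 1.11 V; 13.7 ≥ 1.11 ✓.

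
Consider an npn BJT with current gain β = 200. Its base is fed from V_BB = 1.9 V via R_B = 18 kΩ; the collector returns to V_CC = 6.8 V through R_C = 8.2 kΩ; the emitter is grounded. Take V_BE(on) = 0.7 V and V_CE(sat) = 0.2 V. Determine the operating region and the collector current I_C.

Assume active: I_B = (1.9 − 0.7)/18 = 0.0667 mA, giving I_C = β·I_B = 13.3 mA.
But then V_CE = 6.8 − 13.3×8.2 = -103 V < V_CE(sat) = 0.2 V — impossible in the active region.
So the transistor is saturated. With V_CE = 0.2 V, I_C = (V_CC − 0.2)/R_C = 6.6/8.2 = 0.805 mA.
Check: β·I_B = 13.3 mA > I_C = 0.805 mA, confirming saturation.

saturation; I_C ≈ 0.8 mA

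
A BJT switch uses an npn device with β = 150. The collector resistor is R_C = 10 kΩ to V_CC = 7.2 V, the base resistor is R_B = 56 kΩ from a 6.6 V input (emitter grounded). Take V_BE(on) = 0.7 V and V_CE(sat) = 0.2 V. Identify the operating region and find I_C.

saturation; I_C ≈ 0.7 mA

Assume active: I_B = (6.6 − 0.7)/56 = 0.105 mA, giving I_C = β·I_B = 15.8 mA.
But then V_CE = 7.2 − 15.8×10 = -151 V < V_CE(sat) = 0.2 V — impossible in the active region.
So the transistor is saturated. With V_CE = 0.2 V, I_C = (V_CC − 0.2)/R_C = 7/10 = 0.7 mA.
Check: β·I_B = 15.8 mA > I_C = 0.7 mA, confirming saturation.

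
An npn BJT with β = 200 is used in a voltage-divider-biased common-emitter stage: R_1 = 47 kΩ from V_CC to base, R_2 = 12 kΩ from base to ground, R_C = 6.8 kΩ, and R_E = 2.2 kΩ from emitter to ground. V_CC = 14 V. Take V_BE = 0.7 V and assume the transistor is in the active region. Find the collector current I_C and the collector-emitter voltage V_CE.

Thevenize the base divider: V_Th = V_CC·R_2/(R_1+R_2) = 14×12/59 = 2.85 V, R_Th = R_1‖R_2 = 9.56 kΩ.
Base-emitter loop: V_Th = I_B·R_Th + V_BE + (β+1)I_B·R_E, so I_B = (2.85 − 0.7) / (9.56 + 201×2.2) = 0.00475 mA.
I_C = β·I_B = 200×0.00475 = 0.951 mA, and I_E = (β+1)I_B = 0.955 mA.
V_CE = V_CC − I_C·R_C − I_E·R_E = 14 − 0.951×6.8 − 0.955×2.2 = 5.43 V.
V_CE = 5.43 V > 0.2 V confirms active-region operation.

I_C ≈ 0.95 mA, V_CE ≈ 5.4 V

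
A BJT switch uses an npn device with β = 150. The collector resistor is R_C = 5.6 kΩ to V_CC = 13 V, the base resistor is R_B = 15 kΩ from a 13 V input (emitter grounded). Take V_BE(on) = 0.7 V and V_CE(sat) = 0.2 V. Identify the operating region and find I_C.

saturation; I_C ≈ 2.3 mA

Assume active: I_B = (13 − 0.7)/15 = 0.82 mA, giving I_C = β·I_B = 123 mA.
But then V_CE = 13 − 123×5.6 = -676 V < V_CE(sat) = 0.2 V — impossible in the active region.
So the transistor is saturated. With V_CE = 0.2 V, I_C = (V_CC − 0.2)/R_C = 12.8/5.6 = 2.29 mA.
Check: β·I_B = 123 mA > I_C = 2.29 mA, confirming saturation.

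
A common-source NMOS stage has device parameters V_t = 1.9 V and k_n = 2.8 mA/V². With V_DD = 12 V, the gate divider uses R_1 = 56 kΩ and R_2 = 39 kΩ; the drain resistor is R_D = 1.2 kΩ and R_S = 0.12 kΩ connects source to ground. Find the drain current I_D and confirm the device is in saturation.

I_D ≈ 6.8 mA

V_G = V_DD·R_2/(R_1+R_2) = 12×39/95 = 4.93 V.
Assume saturation: I_D = (k_n/2)(V_GS − V_t)² with V_GS = V_G − I_D·R_S = 4.93 − 0.12·I_D.
Substituting gives 0.0202·I_D² − 2.02·I_D + 12.8 = 0, with roots I_D = 6.82 or 93.2 mA.
The root I_D = 93.2 mA gives V_GS = -6.26 V ≤ V_t, so take I_D = 6.82 mA.
Then V_GS = 4.11 V and V_DS = V_DD − I_D(R_D+R_S) = 12 − 6.82×1.32 = 2.99 V.
Saturation requires V_DS ≥ V_GS − V_t = 2.21 V; 2.99 ≥ 2.21 ✓.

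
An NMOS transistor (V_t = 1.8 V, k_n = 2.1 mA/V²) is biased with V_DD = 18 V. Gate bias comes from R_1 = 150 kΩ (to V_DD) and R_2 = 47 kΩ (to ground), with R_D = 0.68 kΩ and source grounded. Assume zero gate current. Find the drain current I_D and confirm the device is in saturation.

I_D ≈ 6.5 mA

V_G = V_DD·R_2/(R_1+R_2) = 18×47/197 = 4.29 V. With the source grounded, V_GS = V_G = 4.29 V.
Assume saturation: I_D = (k_n/2)(V_GS − V_t)² = (2.1/2)×(4.29 − 1.8)² = 1.05×2.49² = 6.53 mA.
V_DS = V_DD − I_D·R_D = 18 − 6.53×0.68 = 13.6 V.
Saturation requires V_DS ≥ V_GS − V_t = 2.49 V; 13.6 ≥ 2.49 ✓.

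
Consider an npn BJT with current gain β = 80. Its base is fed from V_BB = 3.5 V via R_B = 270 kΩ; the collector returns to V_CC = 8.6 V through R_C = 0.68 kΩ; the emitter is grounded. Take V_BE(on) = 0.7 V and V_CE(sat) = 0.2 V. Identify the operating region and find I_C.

active; I_C ≈ 0.83 mA

Assume active. Base-emitter loop: I_B = (V_BB − V_BE)/R_B = (3.5 − 0.7)/270 = 0.0104 mA.
I_C = β·I_B = 80×0.0104 = 0.83 mA.
V_CE = V_CC − I_C·R_C = 8.6 − 0.83×0.68 = 8.04 V > V_CE(sat), so the active-region assumption holds.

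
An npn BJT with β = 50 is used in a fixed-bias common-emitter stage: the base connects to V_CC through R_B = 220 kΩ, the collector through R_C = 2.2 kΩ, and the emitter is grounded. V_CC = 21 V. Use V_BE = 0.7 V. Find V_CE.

V_CE ≈ 11 V

Base loop: V_CC = I_B·R_B + V_BE, so I_B = (21 − 0.7)/220 kΩ = 0.0923 mA.
In the active region I_C = β·I_B = 50 × 0.0923 = 4.61 mA.
Collector loop: V_CE = V_CC − I_C·R_C = 21 − 4.61×2.2 = 10.8 V.
Since V_CE = 10.8 V > V_CE(sat) ≈ 0.2 V, the transistor is in the active region as assumed.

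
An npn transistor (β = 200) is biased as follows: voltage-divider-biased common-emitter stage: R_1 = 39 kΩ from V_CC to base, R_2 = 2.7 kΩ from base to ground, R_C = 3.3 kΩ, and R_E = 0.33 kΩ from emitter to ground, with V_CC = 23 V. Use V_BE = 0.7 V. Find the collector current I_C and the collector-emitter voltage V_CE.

Thevenize the base divider: V_Th = V_CC·R_2/(R_1+R_2) = 23×2.7/41.7 = 1.49 V, R_Th = R_1‖R_2 = 2.53 kΩ.
Base-emitter loop: V_Th = I_B·R_Th + V_BE + (β+1)I_B·R_E, so I_B = (1.49 − 0.7) / (2.53 + 201×0.33) = 0.0115 mA.
I_C = β·I_B = 200×0.0115 = 2.29 mA, and I_E = (β+1)I_B = 2.3 mA.
V_CE = V_CC − I_C·R_C − I_E·R_E = 23 − 2.29×3.3 − 2.3×0.33 = 14.7 V.
V_CE = 14.7 V > 0.2 V confirms active-region operation.

I_C ≈ 2.3 mA, V_CE ≈ 15 V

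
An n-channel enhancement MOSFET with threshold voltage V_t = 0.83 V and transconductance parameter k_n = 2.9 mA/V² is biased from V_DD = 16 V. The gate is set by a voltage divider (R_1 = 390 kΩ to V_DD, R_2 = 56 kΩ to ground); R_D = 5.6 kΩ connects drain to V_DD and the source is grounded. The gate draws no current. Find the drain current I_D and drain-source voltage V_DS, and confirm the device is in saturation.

I_D ≈ 2 mA, V_DS ≈ 4.7 V

V_G = V_DD·R_2/(R_1+R_2) = 16×56/446 = 2.01 V. With the source grounded, V_GS = V_G = 2.01 V.
Assume saturation: I_D = (k_n/2)(V_GS − V_t)² = (2.9/2)×(2.01 − 0.83)² = 1.45×1.18² = 2.02 mA.
V_DS = V_DD − I_D·R_D = 16 − 2.02×5.6 = 4.71 V.
Saturation requires V_DS ≥ V_GS − V_t = 1.18 V; 4.71 ≥ 1.18 ✓.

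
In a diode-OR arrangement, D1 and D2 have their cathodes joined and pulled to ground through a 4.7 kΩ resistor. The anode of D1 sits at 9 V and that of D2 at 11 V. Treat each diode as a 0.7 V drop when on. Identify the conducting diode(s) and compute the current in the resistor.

Only D2 conducts; I_R ≈ 2.2 mA

Assume both conduct. Then node N would need to be at both 9−0.7 = 8.3 V and 11−0.7 = 10.3 V, which is impossible.
Assume only D2 conducts: V_N = 11 − 0.7 = 10.3 V, so I_R = 10.3/4.7 = 2.19 mA.
Check D1: its anode-to-cathode voltage is 9 − 10.3 = -1.3 V < 0.7 V, so it is off. The assumption is consistent.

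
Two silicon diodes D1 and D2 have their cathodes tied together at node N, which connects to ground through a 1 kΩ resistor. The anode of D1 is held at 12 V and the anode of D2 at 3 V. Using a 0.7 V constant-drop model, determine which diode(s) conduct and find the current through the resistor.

Assume both conduct. Then node N would need to be at both 12−0.7 = 11.3 V and 3−0.7 = 2.3 V, which is impossible.
Assume only D1 conducts: V_N = 12 − 0.7 = 11.3 V, so I_R = 11.3/1 = 11.3 mA.
Check D2: its anode-to-cathode voltage is 3 − 11.3 = -8.3 V < 0.7 V, so it is off. The assumption is consistent.

Only D1 conducts; I_R ≈ 11 mA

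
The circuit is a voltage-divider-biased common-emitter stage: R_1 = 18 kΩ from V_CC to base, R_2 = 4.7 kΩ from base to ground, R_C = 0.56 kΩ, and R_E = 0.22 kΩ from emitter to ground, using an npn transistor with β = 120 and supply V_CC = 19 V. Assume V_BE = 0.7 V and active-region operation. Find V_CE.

Thevenize the base divider: V_Th = V_CC·R_2/(R_1+R_2) = 19×4.7/22.7 = 3.93 V, R_Th = R_1‖R_2 = 3.73 kΩ.
Base-emitter loop: V_Th = I_B·R_Th + V_BE + (β+1)I_B·R_E, so I_B = (3.93 − 0.7) / (3.73 + 121×0.22) = 0.107 mA.
I_C = β·I_B = 120×0.107 = 12.8 mA, and I_E = (β+1)I_B = 12.9 mA.
V_CE = V_CC − I_C·R_C − I_E·R_E = 19 − 12.8×0.56 − 12.9×0.22 = 9 V.
V_CE = 9 V > 0.2 V confirms active-region operation.

V_CE ≈ 9 V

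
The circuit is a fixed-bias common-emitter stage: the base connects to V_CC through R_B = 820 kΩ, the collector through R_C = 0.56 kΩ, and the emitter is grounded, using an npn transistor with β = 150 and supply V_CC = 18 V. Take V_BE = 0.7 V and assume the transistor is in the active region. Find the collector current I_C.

I_C ≈ 3.2 mA

Base loop: V_CC = I_B·R_B + V_BE, so I_B = (18 − 0.7)/820 kΩ = 0.0211 mA.
In the active region I_C = β·I_B = 150 × 0.0211 = 3.16 mA.
Collector loop: V_CE = V_CC − I_C·R_C = 18 − 3.16×0.56 = 16.2 V.
Since V_CE = 16.2 V > V_CE(sat) ≈ 0.2 V, the transistor is in the active region as assumed.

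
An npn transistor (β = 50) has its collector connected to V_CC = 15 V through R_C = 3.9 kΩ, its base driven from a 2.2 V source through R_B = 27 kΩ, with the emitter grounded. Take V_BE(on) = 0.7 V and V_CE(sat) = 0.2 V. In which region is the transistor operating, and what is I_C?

active; I_C ≈ 2.8 mA

Assume active. Base-emitter loop: I_B = (V_BB − V_BE)/R_B = (2.2 − 0.7)/27 = 0.0556 mA.
I_C = β·I_B = 50×0.0556 = 2.78 mA.
V_CE = V_CC − I_C·R_C = 15 − 2.78×3.9 = 4.17 V > V_CE(sat), so the active-region assumption holds.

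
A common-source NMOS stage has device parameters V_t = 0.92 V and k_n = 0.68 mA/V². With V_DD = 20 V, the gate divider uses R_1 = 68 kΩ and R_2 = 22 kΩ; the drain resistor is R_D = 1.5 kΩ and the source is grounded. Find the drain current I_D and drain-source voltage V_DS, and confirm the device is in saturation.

V_G = V_DD·R_2/(R_1+R_2) = 20×22/90 = 4.89 V. With the source grounded, V_GS = V_G = 4.89 V.
Assume saturation: I_D = (k_n/2)(V_GS − V_t)² = (0.68/2)×(4.89 − 0.92)² = 0.34×3.97² = 5.36 mA.
V_DS = V_DD − I_D·R_D = 20 − 5.36×1.5 = 12 V.
Saturation requires V_DS ≥ V_GS − V_t = 3.97 V; 12 ≥ 3.97 ✓.

I_D ≈ 5.4 mA, V_DS ≈ 12 V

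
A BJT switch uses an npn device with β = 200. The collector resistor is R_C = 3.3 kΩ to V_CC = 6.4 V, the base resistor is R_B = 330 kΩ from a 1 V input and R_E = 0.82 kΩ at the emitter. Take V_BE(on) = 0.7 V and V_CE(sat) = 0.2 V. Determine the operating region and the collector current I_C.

Assume active. Base-emitter loop: I_B = (V_BB − V_BE)/(R_B + (β+1)R_E) = (1 − 0.7)/(330 + 201×0.82) = 0.000606 mA.
I_C = β·I_B = 200×0.000606 = 0.121 mA.
V_CE = V_CC − I_C·R_C − I_E·R_E = 6.4 − 0.121×3.3 − 0.122×0.82 = 5.9 V > V_CE(sat), so the active-region assumption holds.

active; I_C ≈ 0.12 mA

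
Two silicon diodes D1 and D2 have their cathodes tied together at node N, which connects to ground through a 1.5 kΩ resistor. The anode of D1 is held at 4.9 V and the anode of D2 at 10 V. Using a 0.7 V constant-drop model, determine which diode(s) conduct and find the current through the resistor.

Assume both conduct. Then node N would need to be at both 4.9−0.7 = 4.2 V and 10−0.7 = 9.3 V, which is impossible.
Assume only D2 conducts: V_N = 10 − 0.7 = 9.3 V, so I_R = 9.3/1.5 = 6.2 mA.
Check D1: its anode-to-cathode voltage is 4.9 − 9.3 = -4.4 V < 0.7 V, so it is off. The assumption is consistent.

Only D2 conducts; I_R ≈ 6.2 mA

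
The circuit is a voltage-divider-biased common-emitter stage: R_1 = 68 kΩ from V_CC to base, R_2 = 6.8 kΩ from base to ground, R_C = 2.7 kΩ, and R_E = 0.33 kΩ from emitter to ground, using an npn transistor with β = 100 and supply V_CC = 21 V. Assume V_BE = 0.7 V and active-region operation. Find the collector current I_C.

Thevenize the base divider: V_Th = V_CC·R_2/(R_1+R_2) = 21×6.8/74.8 = 1.91 V, R_Th = R_1‖R_2 = 6.18 kΩ.
Base-emitter loop: V_Th = I_B·R_Th + V_BE + (β+1)I_B·R_E, so I_B = (1.91 − 0.7) / (6.18 + 101×0.33) = 0.0306 mA.
I_C = β·I_B = 100×0.0306 = 3.06 mA, and I_E = (β+1)I_B = 3.09 mA.
V_CE = V_CC − I_C·R_C − I_E·R_E = 21 − 3.06×2.7 − 3.09×0.33 = 11.7 V.
V_CE = 11.7 V > 0.2 V confirms active-region operation.

I_C ≈ 3.1 mA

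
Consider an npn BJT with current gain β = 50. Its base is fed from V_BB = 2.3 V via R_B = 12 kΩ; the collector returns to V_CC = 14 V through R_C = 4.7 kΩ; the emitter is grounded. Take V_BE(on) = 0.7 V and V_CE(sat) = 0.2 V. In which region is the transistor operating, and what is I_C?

Assume active: I_B = (2.3 − 0.7)/12 = 0.133 mA, giving I_C = β·I_B = 6.67 mA.
But then V_CE = 14 − 6.67×4.7 = -17.3 V < V_CE(sat) = 0.2 V — impossible in the active region.
So the transistor is saturated. With V_CE = 0.2 V, I_C = (V_CC − 0.2)/R_C = 13.8/4.7 = 2.94 mA.
Check: β·I_B = 6.67 mA > I_C = 2.94 mA, confirming saturation.

saturation; I_C ≈ 2.9 mA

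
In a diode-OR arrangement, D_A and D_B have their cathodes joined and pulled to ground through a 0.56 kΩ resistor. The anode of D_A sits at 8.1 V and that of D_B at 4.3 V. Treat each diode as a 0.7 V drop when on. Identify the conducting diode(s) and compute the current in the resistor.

Only D_A conducts; I_R ≈ 13 mA

Assume both conduct. Then node N would need to be at both 8.1−0.7 = 7.4 V and 4.3−0.7 = 3.6 V, which is impossible.
Assume only D_A conducts: V_N = 8.1 − 0.7 = 7.4 V, so I_R = 7.4/0.56 = 13.2 mA.
Check D_B: its anode-to-cathode voltage is 4.3 − 7.4 = -3.1 V < 0.7 V, so it is off. The assumption is consistent.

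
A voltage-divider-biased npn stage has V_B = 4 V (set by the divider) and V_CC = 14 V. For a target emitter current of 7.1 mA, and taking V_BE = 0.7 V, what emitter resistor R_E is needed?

V_E = V_B − V_BE = 4 − 0.7 = 3.3 V.
R_E = V_E / I_E = 3.3 / 7.1 = 0.465 kΩ.

R_E ≈ 0.46 kΩ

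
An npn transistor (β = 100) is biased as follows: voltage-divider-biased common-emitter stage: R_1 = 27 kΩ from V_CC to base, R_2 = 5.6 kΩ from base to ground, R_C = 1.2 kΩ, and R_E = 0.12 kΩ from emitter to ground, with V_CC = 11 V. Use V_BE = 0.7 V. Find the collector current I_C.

I_C ≈ 7.1 mA

Thevenize the base divider: V_Th = V_CC·R_2/(R_1+R_2) = 11×5.6/32.6 = 1.89 V, R_Th = R_1‖R_2 = 4.64 kΩ.
Base-emitter loop: V_Th = I_B·R_Th + V_BE + (β+1)I_B·R_E, so I_B = (1.89 − 0.7) / (4.64 + 101×0.12) = 0.071 mA.
I_C = β·I_B = 100×0.071 = 7.1 mA, and I_E = (β+1)I_B = 7.17 mA.
V_CE = V_CC − I_C·R_C − I_E·R_E = 11 − 7.1×1.2 − 7.17×0.12 = 1.62 V.
V_CE = 1.62 V > 0.2 V confirms active-region operation.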